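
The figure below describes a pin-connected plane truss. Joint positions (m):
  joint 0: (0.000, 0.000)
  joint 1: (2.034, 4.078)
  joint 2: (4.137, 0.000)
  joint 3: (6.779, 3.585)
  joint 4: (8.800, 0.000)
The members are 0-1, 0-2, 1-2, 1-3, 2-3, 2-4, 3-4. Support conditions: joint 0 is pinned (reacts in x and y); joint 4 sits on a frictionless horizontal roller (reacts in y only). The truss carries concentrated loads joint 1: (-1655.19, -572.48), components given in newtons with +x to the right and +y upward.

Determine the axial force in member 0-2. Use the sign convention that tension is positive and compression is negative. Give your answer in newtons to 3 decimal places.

N=5 nodes, M=7 members, R=3 reactions → 2N=10, M+R=10
member 0 (0-1): L=4.5571, (cx,cy)=(0.4463,0.8949)
member 1 (0-2): L=4.1370, (cx,cy)=(1.0000,0.0000)
member 2 (1-2): L=4.5883, (cx,cy)=(0.4583,-0.8888)
member 3 (1-3): L=4.7705, (cx,cy)=(0.9946,-0.1033)
member 4 (2-3): L=4.4534, (cx,cy)=(0.5933,0.8050)
member 5 (2-4): L=4.6630, (cx,cy)=(1.0000,0.0000)
member 6 (3-4): L=4.1154, (cx,cy)=(0.4911,-0.8711)
solve A·x = −loads:
  F[0-1] = -1349.0172 N (compression)
  F[0-2] = -1053.0756 N (compression)
  F[1-2] = +624.4917 N (tension)
  F[1-3] = +770.9755 N (tension)
  F[2-3] = -689.4748 N (compression)
  F[2-4] = -357.8095 N (compression)
  F[3-4] = +728.6174 N (tension)
  Rx@0 = +1655.1900 N
  Ry@0 = +1207.1891 N
  Ry@4 = -634.7091 N

-1053.076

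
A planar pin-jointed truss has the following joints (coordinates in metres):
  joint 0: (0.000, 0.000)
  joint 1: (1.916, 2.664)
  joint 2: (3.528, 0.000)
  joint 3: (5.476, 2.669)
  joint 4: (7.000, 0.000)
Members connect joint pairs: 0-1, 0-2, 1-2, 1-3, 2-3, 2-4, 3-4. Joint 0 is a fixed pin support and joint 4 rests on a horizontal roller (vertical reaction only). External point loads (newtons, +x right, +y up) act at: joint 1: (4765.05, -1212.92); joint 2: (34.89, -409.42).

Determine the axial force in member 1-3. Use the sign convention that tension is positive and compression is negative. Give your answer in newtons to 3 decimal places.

N=5 nodes, M=7 members, R=3 reactions → 2N=10, M+R=10
member 0 (0-1): L=3.2815, (cx,cy)=(0.5839,0.8118)
member 1 (0-2): L=3.5280, (cx,cy)=(1.0000,0.0000)
member 2 (1-2): L=3.1138, (cx,cy)=(0.5177,-0.8556)
member 3 (1-3): L=3.5600, (cx,cy)=(1.0000,0.0014)
member 4 (2-3): L=3.3043, (cx,cy)=(0.5895,0.8077)
member 5 (2-4): L=3.4720, (cx,cy)=(1.0000,0.0000)
member 6 (3-4): L=3.0735, (cx,cy)=(0.4959,-0.8684)
solve A·x = −loads:
  F[0-1] = +898.5117 N (tension)
  F[0-2] = +4275.3105 N (tension)
  F[1-2] = -2275.3102 N (compression)
  F[1-3] = -3062.4870 N (compression)
  F[2-3] = +2916.8834 N (tension)
  F[2-4] = +1342.8690 N (tension)
  F[3-4] = -2708.1693 N (compression)
  Rx@0 = -4799.9400 N
  Ry@0 = -729.4431 N
  Ry@4 = +2351.7831 N

-3062.487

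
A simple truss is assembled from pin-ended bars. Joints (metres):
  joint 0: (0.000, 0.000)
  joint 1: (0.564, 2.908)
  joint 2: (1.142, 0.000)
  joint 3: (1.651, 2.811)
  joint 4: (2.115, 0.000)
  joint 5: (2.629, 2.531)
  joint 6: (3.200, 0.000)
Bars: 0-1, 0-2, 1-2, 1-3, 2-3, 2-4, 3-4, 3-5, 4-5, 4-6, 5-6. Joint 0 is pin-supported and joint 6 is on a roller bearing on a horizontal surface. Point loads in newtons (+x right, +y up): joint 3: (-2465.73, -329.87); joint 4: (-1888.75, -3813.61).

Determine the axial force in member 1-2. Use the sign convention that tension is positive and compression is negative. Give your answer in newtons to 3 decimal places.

N=7 nodes, M=11 members, R=3 reactions → 2N=14, M+R=14
member 0 (0-1): L=2.9622, (cx,cy)=(0.1904,0.9817)
member 1 (0-2): L=1.1420, (cx,cy)=(1.0000,0.0000)
member 2 (1-2): L=2.9649, (cx,cy)=(0.1949,-0.9808)
member 3 (1-3): L=1.0913, (cx,cy)=(0.9960,-0.0889)
member 4 (2-3): L=2.8567, (cx,cy)=(0.1782,0.9840)
member 5 (2-4): L=0.9730, (cx,cy)=(1.0000,0.0000)
member 6 (3-4): L=2.8490, (cx,cy)=(0.1629,-0.9866)
member 7 (3-5): L=1.0173, (cx,cy)=(0.9614,-0.2752)
member 8 (4-5): L=2.5827, (cx,cy)=(0.1990,0.9800)
member 9 (4-6): L=1.0850, (cx,cy)=(1.0000,0.0000)
member 10 (5-6): L=2.5946, (cx,cy)=(0.2201,-0.9755)
solve A·x = −loads:
  F[0-1] = -3686.1516 N (compression)
  F[0-2] = -3652.6376 N (compression)
  F[1-2] = +3821.1382 N (tension)
  F[1-3] = -1452.5165 N (compression)
  F[2-3] = -3808.7700 N (compression)
  F[2-4] = -2229.0777 N (compression)
  F[3-4] = +3395.0431 N (tension)
  F[3-5] = -221.1372 N (compression)
  F[4-5] = +473.3640 N (tension)
  F[4-6] = +118.3873 N (tension)
  F[5-6] = -537.9490 N (compression)
  Rx@0 = +4354.4800 N
  Ry@0 = +3618.7195 N
  Ry@6 = +524.7605 N

3821.138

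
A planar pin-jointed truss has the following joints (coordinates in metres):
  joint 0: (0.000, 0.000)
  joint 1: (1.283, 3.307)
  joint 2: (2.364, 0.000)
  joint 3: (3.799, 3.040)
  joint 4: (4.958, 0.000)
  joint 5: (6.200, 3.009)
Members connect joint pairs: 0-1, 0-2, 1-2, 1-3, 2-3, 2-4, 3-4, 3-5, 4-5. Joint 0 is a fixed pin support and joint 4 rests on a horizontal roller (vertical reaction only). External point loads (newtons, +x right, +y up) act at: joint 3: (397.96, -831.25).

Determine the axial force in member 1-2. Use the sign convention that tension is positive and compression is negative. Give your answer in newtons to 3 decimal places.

-56.389

N=6 nodes, M=9 members, R=3 reactions → 2N=12, M+R=12
member 0 (0-1): L=3.5472, (cx,cy)=(0.3617,0.9323)
member 1 (0-2): L=2.3640, (cx,cy)=(1.0000,0.0000)
member 2 (1-2): L=3.4792, (cx,cy)=(0.3107,-0.9505)
member 3 (1-3): L=2.5301, (cx,cy)=(0.9944,-0.1055)
member 4 (2-3): L=3.3617, (cx,cy)=(0.4269,0.9043)
member 5 (2-4): L=2.5940, (cx,cy)=(1.0000,0.0000)
member 6 (3-4): L=3.2534, (cx,cy)=(0.3562,-0.9344)
member 7 (3-5): L=2.4012, (cx,cy)=(0.9999,-0.0129)
member 8 (4-5): L=3.2552, (cx,cy)=(0.3815,0.9244)
solve A·x = −loads:
  F[0-1] = +53.3022 N (tension)
  F[0-2] = +378.6807 N (tension)
  F[1-2] = -56.3895 N (compression)
  F[1-3] = +37.0063 N (tension)
  F[2-3] = +59.2700 N (tension)
  F[2-4] = +335.8597 N (tension)
  F[3-4] = -942.7953 N (compression)
  F[3-5] = +0.0000 N (tension)
  F[4-5] = -0.0000 N (compression)
  Rx@0 = -397.9600 N
  Ry@0 = -49.6934 N
  Ry@4 = +880.9434 N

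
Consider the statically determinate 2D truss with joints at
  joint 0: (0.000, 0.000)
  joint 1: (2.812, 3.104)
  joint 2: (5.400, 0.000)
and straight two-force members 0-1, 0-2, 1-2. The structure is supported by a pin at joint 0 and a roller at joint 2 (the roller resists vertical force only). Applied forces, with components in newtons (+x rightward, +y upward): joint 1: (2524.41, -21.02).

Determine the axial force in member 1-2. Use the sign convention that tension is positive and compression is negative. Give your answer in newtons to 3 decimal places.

-1903.518

N=3 nodes, M=3 members, R=3 reactions → 2N=6, M+R=6
member 0 (0-1): L=4.1883, (cx,cy)=(0.6714,0.7411)
member 1 (0-2): L=5.4000, (cx,cy)=(1.0000,0.0000)
member 2 (1-2): L=4.0414, (cx,cy)=(0.6404,-0.7681)
solve A·x = −loads:
  F[0-1] = +1944.3841 N (tension)
  F[0-2] = +1218.9732 N (tension)
  F[1-2] = -1903.5181 N (compression)
  Rx@0 = -2524.4100 N
  Ry@0 = -1440.9942 N
  Ry@2 = +1462.0142 N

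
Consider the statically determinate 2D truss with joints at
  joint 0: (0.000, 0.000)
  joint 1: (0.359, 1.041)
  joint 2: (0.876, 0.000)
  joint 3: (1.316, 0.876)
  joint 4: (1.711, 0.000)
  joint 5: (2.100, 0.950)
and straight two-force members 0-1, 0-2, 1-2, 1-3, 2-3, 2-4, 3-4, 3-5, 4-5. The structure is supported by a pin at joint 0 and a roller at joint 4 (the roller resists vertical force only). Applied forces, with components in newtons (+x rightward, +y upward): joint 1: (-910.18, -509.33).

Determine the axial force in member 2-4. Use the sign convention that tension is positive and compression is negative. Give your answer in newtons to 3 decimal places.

-201.514

N=6 nodes, M=9 members, R=3 reactions → 2N=12, M+R=12
member 0 (0-1): L=1.1012, (cx,cy)=(0.3260,0.9454)
member 1 (0-2): L=0.8760, (cx,cy)=(1.0000,0.0000)
member 2 (1-2): L=1.1623, (cx,cy)=(0.4448,-0.8956)
member 3 (1-3): L=0.9711, (cx,cy)=(0.9855,-0.1699)
member 4 (2-3): L=0.9803, (cx,cy)=(0.4488,0.8936)
member 5 (2-4): L=0.8350, (cx,cy)=(1.0000,0.0000)
member 6 (3-4): L=0.9609, (cx,cy)=(0.4111,-0.9116)
member 7 (3-5): L=0.7875, (cx,cy)=(0.9956,0.0940)
member 8 (4-5): L=1.0266, (cx,cy)=(0.3789,0.9254)
solve A·x = −loads:
  F[0-1] = -1011.4959 N (compression)
  F[0-2] = -580.4134 N (compression)
  F[1-2] = +423.5116 N (tension)
  F[1-3] = +397.8184 N (tension)
  F[2-3] = -424.4684 N (compression)
  F[2-4] = -201.5137 N (compression)
  F[3-4] = +490.2330 N (tension)
  F[3-5] = -0.0000 N (compression)
  F[4-5] = +0.0000 N (tension)
  Rx@0 = +910.1800 N
  Ry@0 = +956.2312 N
  Ry@4 = -446.9012 N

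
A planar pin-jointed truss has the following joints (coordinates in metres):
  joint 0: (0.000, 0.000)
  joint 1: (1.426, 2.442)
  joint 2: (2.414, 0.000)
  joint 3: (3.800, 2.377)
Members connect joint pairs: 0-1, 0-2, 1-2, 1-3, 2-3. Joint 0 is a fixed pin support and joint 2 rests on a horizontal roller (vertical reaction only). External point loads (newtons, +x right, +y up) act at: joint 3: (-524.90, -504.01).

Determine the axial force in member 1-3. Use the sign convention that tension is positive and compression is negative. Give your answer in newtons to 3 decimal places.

N=4 nodes, M=5 members, R=3 reactions → 2N=8, M+R=8
member 0 (0-1): L=2.8279, (cx,cy)=(0.5043,0.8635)
member 1 (0-2): L=2.4140, (cx,cy)=(1.0000,0.0000)
member 2 (1-2): L=2.6343, (cx,cy)=(0.3751,-0.9270)
member 3 (1-3): L=2.3749, (cx,cy)=(0.9996,-0.0274)
member 4 (2-3): L=2.7516, (cx,cy)=(0.5037,0.8639)
solve A·x = −loads:
  F[0-1] = -263.4214 N (compression)
  F[0-2] = -392.0654 N (compression)
  F[1-2] = +252.1057 N (tension)
  F[1-3] = -227.4728 N (compression)
  F[2-3] = -590.6388 N (compression)
  Rx@0 = +524.9000 N
  Ry@0 = +227.4770 N
  Ry@2 = +276.5330 N

-227.473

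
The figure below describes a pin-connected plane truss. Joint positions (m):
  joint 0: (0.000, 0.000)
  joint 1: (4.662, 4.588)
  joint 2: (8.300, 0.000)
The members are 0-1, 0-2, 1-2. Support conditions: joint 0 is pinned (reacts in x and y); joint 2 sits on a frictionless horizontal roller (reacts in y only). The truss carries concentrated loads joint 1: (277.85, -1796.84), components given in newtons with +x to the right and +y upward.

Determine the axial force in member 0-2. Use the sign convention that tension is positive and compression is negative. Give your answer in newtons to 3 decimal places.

N=3 nodes, M=3 members, R=3 reactions → 2N=6, M+R=6
member 0 (0-1): L=6.5409, (cx,cy)=(0.7127,0.7014)
member 1 (0-2): L=8.3000, (cx,cy)=(1.0000,0.0000)
member 2 (1-2): L=5.8553, (cx,cy)=(0.6213,-0.7836)
solve A·x = −loads:
  F[0-1] = -903.8587 N (compression)
  F[0-2] = +922.0670 N (tension)
  F[1-2] = -1484.0568 N (compression)
  Rx@0 = -277.8500 N
  Ry@0 = +633.9913 N
  Ry@2 = +1162.8487 N

922.067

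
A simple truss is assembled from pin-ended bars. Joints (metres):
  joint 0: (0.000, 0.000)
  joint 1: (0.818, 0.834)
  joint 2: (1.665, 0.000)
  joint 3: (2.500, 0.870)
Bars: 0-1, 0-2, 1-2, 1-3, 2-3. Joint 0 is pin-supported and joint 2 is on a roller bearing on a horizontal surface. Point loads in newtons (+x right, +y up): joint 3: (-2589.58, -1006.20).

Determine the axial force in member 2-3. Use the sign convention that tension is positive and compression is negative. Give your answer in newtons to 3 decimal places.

-1345.469

N=4 nodes, M=5 members, R=3 reactions → 2N=8, M+R=8
member 0 (0-1): L=1.1682, (cx,cy)=(0.7002,0.7139)
member 1 (0-2): L=1.6650, (cx,cy)=(1.0000,0.0000)
member 2 (1-2): L=1.1887, (cx,cy)=(0.7126,-0.7016)
member 3 (1-3): L=1.6824, (cx,cy)=(0.9998,0.0214)
member 4 (2-3): L=1.2059, (cx,cy)=(0.6924,0.7215)
solve A·x = −loads:
  F[0-1] = -1188.5098 N (compression)
  F[0-2] = -1757.3552 N (compression)
  F[1-2] = +1158.7776 N (tension)
  F[1-3] = -1658.2960 N (compression)
  F[2-3] = -1345.4686 N (compression)
  Rx@0 = +2589.5800 N
  Ry@0 = +848.5031 N
  Ry@2 = +157.6969 N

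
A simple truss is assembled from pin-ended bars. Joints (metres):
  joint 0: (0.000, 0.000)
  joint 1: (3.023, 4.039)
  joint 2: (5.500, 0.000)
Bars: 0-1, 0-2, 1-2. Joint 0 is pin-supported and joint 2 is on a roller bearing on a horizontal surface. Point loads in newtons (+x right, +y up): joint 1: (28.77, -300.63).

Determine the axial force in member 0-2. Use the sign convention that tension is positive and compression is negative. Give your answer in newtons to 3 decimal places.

114.292

N=3 nodes, M=3 members, R=3 reactions → 2N=6, M+R=6
member 0 (0-1): L=5.0450, (cx,cy)=(0.5992,0.8006)
member 1 (0-2): L=5.5000, (cx,cy)=(1.0000,0.0000)
member 2 (1-2): L=4.7380, (cx,cy)=(0.5228,-0.8525)
solve A·x = −loads:
  F[0-1] = -142.7255 N (compression)
  F[0-2] = +114.2921 N (tension)
  F[1-2] = -218.6196 N (compression)
  Rx@0 = -28.7700 N
  Ry@0 = +114.2652 N
  Ry@2 = +186.3648 N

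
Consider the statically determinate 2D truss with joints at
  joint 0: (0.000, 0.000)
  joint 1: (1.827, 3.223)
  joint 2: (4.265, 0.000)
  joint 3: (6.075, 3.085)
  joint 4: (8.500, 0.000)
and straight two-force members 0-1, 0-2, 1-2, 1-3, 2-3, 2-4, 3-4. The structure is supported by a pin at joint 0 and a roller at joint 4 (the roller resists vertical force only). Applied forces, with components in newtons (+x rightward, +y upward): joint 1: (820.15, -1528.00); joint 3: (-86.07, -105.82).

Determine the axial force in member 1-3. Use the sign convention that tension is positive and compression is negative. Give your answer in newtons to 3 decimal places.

-945.183

N=5 nodes, M=7 members, R=3 reactions → 2N=10, M+R=10
member 0 (0-1): L=3.7048, (cx,cy)=(0.4931,0.8699)
member 1 (0-2): L=4.2650, (cx,cy)=(1.0000,0.0000)
member 2 (1-2): L=4.0412, (cx,cy)=(0.6033,-0.7975)
member 3 (1-3): L=4.2502, (cx,cy)=(0.9995,-0.0325)
member 4 (2-3): L=3.5768, (cx,cy)=(0.5060,0.8625)
member 5 (2-4): L=4.2350, (cx,cy)=(1.0000,0.0000)
member 6 (3-4): L=3.9240, (cx,cy)=(0.6180,-0.7862)
solve A·x = −loads:
  F[0-1] = -1092.0372 N (compression)
  F[0-2] = +1272.6093 N (tension)
  F[1-2] = -686.2382 N (compression)
  F[1-3] = -945.1832 N (compression)
  F[2-3] = +634.5381 N (tension)
  F[2-4] = +537.5117 N (tension)
  F[3-4] = -869.7736 N (compression)
  Rx@0 = -734.0800 N
  Ry@0 = +950.0165 N
  Ry@4 = +683.8035 N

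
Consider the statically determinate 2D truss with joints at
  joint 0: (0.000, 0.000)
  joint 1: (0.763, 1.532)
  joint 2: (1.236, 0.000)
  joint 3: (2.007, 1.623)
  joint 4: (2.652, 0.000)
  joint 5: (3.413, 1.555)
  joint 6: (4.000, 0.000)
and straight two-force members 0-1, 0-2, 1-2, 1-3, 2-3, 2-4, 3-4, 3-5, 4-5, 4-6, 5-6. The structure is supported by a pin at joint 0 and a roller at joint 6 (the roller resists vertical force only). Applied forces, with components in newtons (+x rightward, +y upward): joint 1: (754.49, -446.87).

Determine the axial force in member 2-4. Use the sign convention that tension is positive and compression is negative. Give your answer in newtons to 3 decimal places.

459.520

N=7 nodes, M=11 members, R=3 reactions → 2N=14, M+R=14
member 0 (0-1): L=1.7115, (cx,cy)=(0.4458,0.8951)
member 1 (0-2): L=1.2360, (cx,cy)=(1.0000,0.0000)
member 2 (1-2): L=1.6034, (cx,cy)=(0.2950,-0.9555)
member 3 (1-3): L=1.2473, (cx,cy)=(0.9973,0.0730)
member 4 (2-3): L=1.7968, (cx,cy)=(0.4291,0.9033)
member 5 (2-4): L=1.4160, (cx,cy)=(1.0000,0.0000)
member 6 (3-4): L=1.7465, (cx,cy)=(0.3693,-0.9293)
member 7 (3-5): L=1.4076, (cx,cy)=(0.9988,-0.0483)
member 8 (4-5): L=1.7312, (cx,cy)=(0.4396,0.8982)
member 9 (4-6): L=1.3480, (cx,cy)=(1.0000,0.0000)
member 10 (5-6): L=1.6621, (cx,cy)=(0.3532,-0.9356)
solve A·x = −loads:
  F[0-1] = -81.1727 N (compression)
  F[0-2] = +790.6777 N (tension)
  F[1-2] = -442.1860 N (compression)
  F[1-3] = -661.9942 N (compression)
  F[2-3] = +467.7569 N (tension)
  F[2-4] = +459.5199 N (tension)
  F[3-4] = -386.1857 N (compression)
  F[3-5] = -317.2655 N (compression)
  F[4-5] = +399.5557 N (tension)
  F[4-6] = +141.2613 N (tension)
  F[5-6] = -399.9850 N (compression)
  Rx@0 = -754.4900 N
  Ry@0 = +72.6599 N
  Ry@6 = +374.2101 N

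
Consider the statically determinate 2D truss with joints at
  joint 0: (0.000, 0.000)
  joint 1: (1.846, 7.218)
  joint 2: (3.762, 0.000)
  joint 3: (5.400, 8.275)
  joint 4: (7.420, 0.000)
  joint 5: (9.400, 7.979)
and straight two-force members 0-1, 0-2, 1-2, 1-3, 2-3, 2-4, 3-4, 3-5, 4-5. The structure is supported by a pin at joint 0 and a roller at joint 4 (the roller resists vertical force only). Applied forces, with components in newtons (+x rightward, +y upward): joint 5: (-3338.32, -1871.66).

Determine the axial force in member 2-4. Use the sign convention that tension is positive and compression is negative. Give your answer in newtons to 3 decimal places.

N=6 nodes, M=9 members, R=3 reactions → 2N=12, M+R=12
member 0 (0-1): L=7.4503, (cx,cy)=(0.2478,0.9688)
member 1 (0-2): L=3.7620, (cx,cy)=(1.0000,0.0000)
member 2 (1-2): L=7.4680, (cx,cy)=(0.2566,-0.9665)
member 3 (1-3): L=3.7079, (cx,cy)=(0.9585,0.2851)
member 4 (2-3): L=8.4356, (cx,cy)=(0.1942,0.9810)
member 5 (2-4): L=3.6580, (cx,cy)=(1.0000,0.0000)
member 6 (3-4): L=8.5180, (cx,cy)=(0.2371,-0.9715)
member 7 (3-5): L=4.0109, (cx,cy)=(0.9973,-0.0738)
member 8 (4-5): L=8.2210, (cx,cy)=(0.2408,0.9706)
solve A·x = −loads:
  F[0-1] = -3189.8397 N (compression)
  F[0-2] = -2547.9586 N (compression)
  F[1-2] = +2738.0345 N (tension)
  F[1-3] = -1557.4626 N (compression)
  F[2-3] = -2697.7339 N (compression)
  F[2-4] = -1321.6415 N (compression)
  F[3-4] = +3396.0803 N (tension)
  F[3-5] = -2829.7594 N (compression)
  F[4-5] = -2143.5917 N (compression)
  Rx@0 = +3338.3200 N
  Ry@0 = +3090.3731 N
  Ry@4 = -1218.7131 N

-1321.641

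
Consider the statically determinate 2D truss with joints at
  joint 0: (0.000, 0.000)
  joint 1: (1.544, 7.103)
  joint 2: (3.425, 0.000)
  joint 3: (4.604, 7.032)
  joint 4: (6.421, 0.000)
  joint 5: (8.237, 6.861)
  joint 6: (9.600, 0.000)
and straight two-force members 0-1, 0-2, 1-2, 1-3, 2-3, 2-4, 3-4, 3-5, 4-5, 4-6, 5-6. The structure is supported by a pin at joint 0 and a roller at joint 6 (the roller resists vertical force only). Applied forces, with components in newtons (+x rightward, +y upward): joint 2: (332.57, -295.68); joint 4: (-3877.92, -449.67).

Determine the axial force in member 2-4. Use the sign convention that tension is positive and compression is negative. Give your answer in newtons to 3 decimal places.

N=7 nodes, M=11 members, R=3 reactions → 2N=14, M+R=14
member 0 (0-1): L=7.2689, (cx,cy)=(0.2124,0.9772)
member 1 (0-2): L=3.4250, (cx,cy)=(1.0000,0.0000)
member 2 (1-2): L=7.3478, (cx,cy)=(0.2560,-0.9667)
member 3 (1-3): L=3.0608, (cx,cy)=(0.9997,-0.0232)
member 4 (2-3): L=7.1302, (cx,cy)=(0.1654,0.9862)
member 5 (2-4): L=2.9960, (cx,cy)=(1.0000,0.0000)
member 6 (3-4): L=7.2630, (cx,cy)=(0.2502,-0.9682)
member 7 (3-5): L=3.6370, (cx,cy)=(0.9989,-0.0470)
member 8 (4-5): L=7.0973, (cx,cy)=(0.2559,0.9667)
member 9 (4-6): L=3.1790, (cx,cy)=(1.0000,0.0000)
member 10 (5-6): L=6.9951, (cx,cy)=(0.1949,-0.9808)
solve A·x = −loads:
  F[0-1] = -347.0152 N (compression)
  F[0-2] = -3471.6396 N (compression)
  F[1-2] = +354.7339 N (tension)
  F[1-3] = -164.5642 N (compression)
  F[2-3] = -47.8929 N (compression)
  F[2-4] = -3705.4807 N (compression)
  F[3-4] = +53.8806 N (tension)
  F[3-5] = -186.1246 N (compression)
  F[4-5] = +411.1911 N (tension)
  F[4-6] = +80.7060 N (tension)
  F[5-6] = -414.1926 N (compression)
  Rx@0 = +3545.3500 N
  Ry@0 = +339.0963 N
  Ry@6 = +406.2537 N

-3705.481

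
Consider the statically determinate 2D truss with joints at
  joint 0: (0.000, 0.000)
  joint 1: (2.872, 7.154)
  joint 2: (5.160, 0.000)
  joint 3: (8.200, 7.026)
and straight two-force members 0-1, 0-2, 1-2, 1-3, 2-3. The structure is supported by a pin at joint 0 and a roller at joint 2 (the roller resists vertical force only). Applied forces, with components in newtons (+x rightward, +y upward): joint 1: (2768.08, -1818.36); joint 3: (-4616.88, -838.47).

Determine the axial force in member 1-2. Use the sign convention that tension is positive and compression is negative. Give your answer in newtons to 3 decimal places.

N=4 nodes, M=5 members, R=3 reactions → 2N=8, M+R=8
member 0 (0-1): L=7.7090, (cx,cy)=(0.3726,0.9280)
member 1 (0-2): L=5.1600, (cx,cy)=(1.0000,0.0000)
member 2 (1-2): L=7.5110, (cx,cy)=(0.3046,-0.9525)
member 3 (1-3): L=5.3295, (cx,cy)=(0.9997,-0.0240)
member 4 (2-3): L=7.6555, (cx,cy)=(0.3971,0.9178)
solve A·x = −loads:
  F[0-1] = -2975.1922 N (compression)
  F[0-2] = -740.3821 N (compression)
  F[1-2] = +1095.8827 N (tension)
  F[1-3] = -4211.5418 N (compression)
  F[2-3] = -1023.8014 N (compression)
  Rx@0 = +1848.8000 N
  Ry@0 = +2761.0104 N
  Ry@2 = -104.1804 N

1095.883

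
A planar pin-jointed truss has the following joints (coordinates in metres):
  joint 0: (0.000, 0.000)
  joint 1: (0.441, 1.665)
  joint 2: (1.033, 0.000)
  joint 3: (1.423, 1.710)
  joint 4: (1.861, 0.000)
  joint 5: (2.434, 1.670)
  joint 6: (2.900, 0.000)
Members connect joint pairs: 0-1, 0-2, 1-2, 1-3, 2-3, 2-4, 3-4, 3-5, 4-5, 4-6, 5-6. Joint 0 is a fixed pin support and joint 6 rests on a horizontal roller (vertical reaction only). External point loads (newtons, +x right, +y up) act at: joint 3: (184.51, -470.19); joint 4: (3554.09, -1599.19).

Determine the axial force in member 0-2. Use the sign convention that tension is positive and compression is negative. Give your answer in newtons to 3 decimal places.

N=7 nodes, M=11 members, R=3 reactions → 2N=14, M+R=14
member 0 (0-1): L=1.7224, (cx,cy)=(0.2560,0.9667)
member 1 (0-2): L=1.0330, (cx,cy)=(1.0000,0.0000)
member 2 (1-2): L=1.7671, (cx,cy)=(0.3350,-0.9422)
member 3 (1-3): L=0.9830, (cx,cy)=(0.9990,0.0458)
member 4 (2-3): L=1.7539, (cx,cy)=(0.2224,0.9750)
member 5 (2-4): L=0.8280, (cx,cy)=(1.0000,0.0000)
member 6 (3-4): L=1.7652, (cx,cy)=(0.2481,-0.9687)
member 7 (3-5): L=1.0118, (cx,cy)=(0.9992,-0.0395)
member 8 (4-5): L=1.7656, (cx,cy)=(0.3245,0.9459)
member 9 (4-6): L=1.0390, (cx,cy)=(1.0000,0.0000)
member 10 (5-6): L=1.7338, (cx,cy)=(0.2688,-0.9632)
solve A·x = −loads:
  F[0-1] = -727.8891 N (compression)
  F[0-2] = +3924.9659 N (tension)
  F[1-2] = +725.8884 N (tension)
  F[1-3] = -429.9963 N (compression)
  F[2-3] = -701.5052 N (compression)
  F[2-4] = +4324.1325 N (tension)
  F[3-4] = +275.2117 N (tension)
  F[3-5] = -838.9867 N (compression)
  F[4-5] = +1408.8438 N (tension)
  F[4-6] = +381.1025 N (tension)
  F[5-6] = -1417.9286 N (compression)
  Rx@0 = -3738.6000 N
  Ry@0 = +703.6265 N
  Ry@6 = +1365.7535 N

3924.966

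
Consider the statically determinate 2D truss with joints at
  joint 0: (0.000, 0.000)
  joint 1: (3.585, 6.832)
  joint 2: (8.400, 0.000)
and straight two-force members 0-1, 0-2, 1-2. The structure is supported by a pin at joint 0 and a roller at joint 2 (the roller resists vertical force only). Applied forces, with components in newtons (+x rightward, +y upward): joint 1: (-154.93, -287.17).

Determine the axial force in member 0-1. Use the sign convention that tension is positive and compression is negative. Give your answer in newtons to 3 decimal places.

-328.201

N=3 nodes, M=3 members, R=3 reactions → 2N=6, M+R=6
member 0 (0-1): L=7.7155, (cx,cy)=(0.4647,0.8855)
member 1 (0-2): L=8.4000, (cx,cy)=(1.0000,0.0000)
member 2 (1-2): L=8.3583, (cx,cy)=(0.5761,-0.8174)
solve A·x = −loads:
  F[0-1] = -328.2007 N (compression)
  F[0-2] = -2.4312 N (compression)
  F[1-2] = +4.2203 N (tension)
  Rx@0 = +154.9300 N
  Ry@0 = +290.6197 N
  Ry@2 = -3.4497 N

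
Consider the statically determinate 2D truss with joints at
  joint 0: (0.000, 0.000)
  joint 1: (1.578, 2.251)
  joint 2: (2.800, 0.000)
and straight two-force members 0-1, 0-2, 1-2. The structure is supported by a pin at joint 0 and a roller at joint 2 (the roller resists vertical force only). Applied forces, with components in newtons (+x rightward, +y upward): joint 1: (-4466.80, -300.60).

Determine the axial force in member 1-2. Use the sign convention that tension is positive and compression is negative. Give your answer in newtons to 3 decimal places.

3893.251

N=3 nodes, M=3 members, R=3 reactions → 2N=6, M+R=6
member 0 (0-1): L=2.7490, (cx,cy)=(0.5740,0.8188)
member 1 (0-2): L=2.8000, (cx,cy)=(1.0000,0.0000)
member 2 (1-2): L=2.5613, (cx,cy)=(0.4771,-0.8788)
solve A·x = −loads:
  F[0-1] = -4545.6800 N (compression)
  F[0-2] = -1857.4718 N (compression)
  F[1-2] = +3893.2507 N (tension)
  Rx@0 = +4466.8000 N
  Ry@0 = +3722.1786 N
  Ry@2 = -3421.5786 N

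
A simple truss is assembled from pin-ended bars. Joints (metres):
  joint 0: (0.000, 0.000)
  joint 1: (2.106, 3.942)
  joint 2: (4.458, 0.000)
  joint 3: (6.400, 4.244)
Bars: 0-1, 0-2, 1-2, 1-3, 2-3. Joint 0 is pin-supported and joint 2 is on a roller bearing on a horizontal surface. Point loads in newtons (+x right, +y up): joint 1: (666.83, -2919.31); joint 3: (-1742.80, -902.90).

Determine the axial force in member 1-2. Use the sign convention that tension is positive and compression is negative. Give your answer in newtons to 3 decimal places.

-931.068

N=4 nodes, M=5 members, R=3 reactions → 2N=8, M+R=8
member 0 (0-1): L=4.4693, (cx,cy)=(0.4712,0.8820)
member 1 (0-2): L=4.4580, (cx,cy)=(1.0000,0.0000)
member 2 (1-2): L=4.5903, (cx,cy)=(0.5124,-0.8588)
member 3 (1-3): L=4.3046, (cx,cy)=(0.9975,0.0702)
member 4 (2-3): L=4.6672, (cx,cy)=(0.4161,0.9093)
solve A·x = −loads:
  F[0-1] = -2512.8410 N (compression)
  F[0-2] = +108.1189 N (tension)
  F[1-2] = -931.0678 N (compression)
  F[1-3] = -1377.2523 N (compression)
  F[2-3] = -886.6781 N (compression)
  Rx@0 = +1075.9700 N
  Ry@0 = +2216.3716 N
  Ry@2 = +1605.8384 N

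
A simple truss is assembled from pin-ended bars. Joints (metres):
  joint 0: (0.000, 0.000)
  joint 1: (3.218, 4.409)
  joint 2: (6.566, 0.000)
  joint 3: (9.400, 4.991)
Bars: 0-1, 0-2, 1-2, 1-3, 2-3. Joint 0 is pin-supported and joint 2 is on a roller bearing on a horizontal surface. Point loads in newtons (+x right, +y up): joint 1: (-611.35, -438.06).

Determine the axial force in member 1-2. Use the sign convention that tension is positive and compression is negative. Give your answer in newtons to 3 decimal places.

245.881

N=4 nodes, M=5 members, R=3 reactions → 2N=8, M+R=8
member 0 (0-1): L=5.4585, (cx,cy)=(0.5895,0.8077)
member 1 (0-2): L=6.5660, (cx,cy)=(1.0000,0.0000)
member 2 (1-2): L=5.5361, (cx,cy)=(0.6048,-0.7964)
member 3 (1-3): L=6.2093, (cx,cy)=(0.9956,0.0937)
member 4 (2-3): L=5.7395, (cx,cy)=(0.4938,0.8696)
solve A·x = −loads:
  F[0-1] = -784.7627 N (compression)
  F[0-2] = -148.6983 N (compression)
  F[1-2] = +245.8807 N (tension)
  F[1-3] = -0.0000 N (compression)
  F[2-3] = -0.0000 N (compression)
  Rx@0 = +611.3500 N
  Ry@0 = +633.8817 N
  Ry@2 = -195.8217 N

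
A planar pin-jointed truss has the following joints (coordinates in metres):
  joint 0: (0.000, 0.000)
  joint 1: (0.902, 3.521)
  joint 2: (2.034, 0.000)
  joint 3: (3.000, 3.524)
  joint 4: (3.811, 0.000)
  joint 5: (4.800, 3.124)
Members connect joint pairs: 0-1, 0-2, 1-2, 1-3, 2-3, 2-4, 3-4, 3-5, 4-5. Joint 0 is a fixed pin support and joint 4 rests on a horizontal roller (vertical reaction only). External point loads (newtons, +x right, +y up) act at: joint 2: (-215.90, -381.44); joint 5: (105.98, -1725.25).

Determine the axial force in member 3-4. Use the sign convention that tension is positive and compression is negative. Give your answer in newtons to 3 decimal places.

-896.414

N=6 nodes, M=9 members, R=3 reactions → 2N=12, M+R=12
member 0 (0-1): L=3.6347, (cx,cy)=(0.2482,0.9687)
member 1 (0-2): L=2.0340, (cx,cy)=(1.0000,0.0000)
member 2 (1-2): L=3.6985, (cx,cy)=(0.3061,-0.9520)
member 3 (1-3): L=2.0980, (cx,cy)=(1.0000,0.0014)
member 4 (2-3): L=3.6540, (cx,cy)=(0.2644,0.9644)
member 5 (2-4): L=1.7770, (cx,cy)=(1.0000,0.0000)
member 6 (3-4): L=3.6161, (cx,cy)=(0.2243,-0.9745)
member 7 (3-5): L=1.8439, (cx,cy)=(0.9762,-0.2169)
member 8 (4-5): L=3.2768, (cx,cy)=(0.3018,0.9534)
solve A·x = −loads:
  F[0-1] = +368.2595 N (tension)
  F[0-2] = -201.3086 N (compression)
  F[1-2] = -374.4137 N (compression)
  F[1-3] = +205.9857 N (tension)
  F[2-3] = +765.1061 N (tension)
  F[2-4] = -302.2748 N (compression)
  F[3-4] = -896.4141 N (compression)
  F[3-5] = +624.1601 N (tension)
  F[4-5] = -1667.6190 N (compression)
  Rx@0 = +109.9200 N
  Ry@0 = -356.7397 N
  Ry@4 = +2463.4297 N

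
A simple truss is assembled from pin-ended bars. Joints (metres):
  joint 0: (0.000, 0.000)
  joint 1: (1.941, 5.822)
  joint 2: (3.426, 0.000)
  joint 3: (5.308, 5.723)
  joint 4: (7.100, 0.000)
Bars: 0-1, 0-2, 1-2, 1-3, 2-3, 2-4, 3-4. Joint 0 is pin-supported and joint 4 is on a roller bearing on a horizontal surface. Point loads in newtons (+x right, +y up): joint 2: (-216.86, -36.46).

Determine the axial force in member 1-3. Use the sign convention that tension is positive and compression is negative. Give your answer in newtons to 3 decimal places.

-11.191

N=5 nodes, M=7 members, R=3 reactions → 2N=10, M+R=10
member 0 (0-1): L=6.1370, (cx,cy)=(0.3163,0.9487)
member 1 (0-2): L=3.4260, (cx,cy)=(1.0000,0.0000)
member 2 (1-2): L=6.0084, (cx,cy)=(0.2472,-0.9690)
member 3 (1-3): L=3.3685, (cx,cy)=(0.9996,-0.0294)
member 4 (2-3): L=6.0245, (cx,cy)=(0.3124,0.9500)
member 5 (2-4): L=3.6740, (cx,cy)=(1.0000,0.0000)
member 6 (3-4): L=5.9970, (cx,cy)=(0.2988,-0.9543)
solve A·x = −loads:
  F[0-1] = -19.8877 N (compression)
  F[0-2] = -210.5700 N (compression)
  F[1-2] = +19.8103 N (tension)
  F[1-3] = -11.1910 N (compression)
  F[2-3] = +18.1739 N (tension)
  F[2-4] = +5.5088 N (tension)
  F[3-4] = -18.4355 N (compression)
  Rx@0 = +216.8600 N
  Ry@0 = +18.8668 N
  Ry@4 = +17.5932 N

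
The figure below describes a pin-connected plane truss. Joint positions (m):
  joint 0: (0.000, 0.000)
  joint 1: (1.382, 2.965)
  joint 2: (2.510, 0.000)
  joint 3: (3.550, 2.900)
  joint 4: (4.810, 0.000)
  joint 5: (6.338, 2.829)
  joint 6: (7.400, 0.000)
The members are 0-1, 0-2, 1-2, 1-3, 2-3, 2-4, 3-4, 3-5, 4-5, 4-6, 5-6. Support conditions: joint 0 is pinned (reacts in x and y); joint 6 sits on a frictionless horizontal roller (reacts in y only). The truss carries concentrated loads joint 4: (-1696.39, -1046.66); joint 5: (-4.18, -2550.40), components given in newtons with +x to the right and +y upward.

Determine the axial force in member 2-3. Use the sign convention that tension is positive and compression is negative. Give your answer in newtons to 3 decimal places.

-799.733

N=7 nodes, M=11 members, R=3 reactions → 2N=14, M+R=14
member 0 (0-1): L=3.2713, (cx,cy)=(0.4225,0.9064)
member 1 (0-2): L=2.5100, (cx,cy)=(1.0000,0.0000)
member 2 (1-2): L=3.1723, (cx,cy)=(0.3556,-0.9346)
member 3 (1-3): L=2.1690, (cx,cy)=(0.9996,-0.0300)
member 4 (2-3): L=3.0808, (cx,cy)=(0.3376,0.9413)
member 5 (2-4): L=2.3000, (cx,cy)=(1.0000,0.0000)
member 6 (3-4): L=3.1619, (cx,cy)=(0.3985,-0.9172)
member 7 (3-5): L=2.7889, (cx,cy)=(0.9997,-0.0255)
member 8 (4-5): L=3.2153, (cx,cy)=(0.4752,0.8799)
member 9 (4-6): L=2.5900, (cx,cy)=(1.0000,0.0000)
member 10 (5-6): L=3.0218, (cx,cy)=(0.3514,-0.9362)
solve A·x = −loads:
  F[0-1] = -809.7567 N (compression)
  F[0-2] = -1358.4745 N (compression)
  F[1-2] = +805.4254 N (tension)
  F[1-3] = -628.7677 N (compression)
  F[2-3] = -799.7328 N (compression)
  F[2-4] = -802.1190 N (compression)
  F[3-4] = +834.4073 N (tension)
  F[3-5] = -1231.3570 N (compression)
  F[4-5] = +319.7848 N (tension)
  F[4-6] = +1074.8064 N (tension)
  F[5-6] = -3058.2072 N (compression)
  Rx@0 = +1700.5700 N
  Ry@0 = +733.9459 N
  Ry@6 = +2863.1141 N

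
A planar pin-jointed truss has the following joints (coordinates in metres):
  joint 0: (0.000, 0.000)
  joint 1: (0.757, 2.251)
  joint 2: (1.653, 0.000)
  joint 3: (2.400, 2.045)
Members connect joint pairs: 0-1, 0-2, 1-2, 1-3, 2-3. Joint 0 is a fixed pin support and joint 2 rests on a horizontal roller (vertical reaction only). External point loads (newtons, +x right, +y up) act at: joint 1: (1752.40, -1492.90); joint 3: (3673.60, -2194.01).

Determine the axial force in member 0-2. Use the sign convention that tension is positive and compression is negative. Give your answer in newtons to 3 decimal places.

N=4 nodes, M=5 members, R=3 reactions → 2N=8, M+R=8
member 0 (0-1): L=2.3749, (cx,cy)=(0.3188,0.9478)
member 1 (0-2): L=1.6530, (cx,cy)=(1.0000,0.0000)
member 2 (1-2): L=2.4228, (cx,cy)=(0.3698,-0.9291)
member 3 (1-3): L=1.6559, (cx,cy)=(0.9922,-0.1244)
member 4 (2-3): L=2.1772, (cx,cy)=(0.3431,0.9393)
solve A·x = −loads:
  F[0-1] = +7504.8715 N (tension)
  F[0-2] = +3033.7990 N (tension)
  F[1-2] = -9840.4847 N (compression)
  F[1-3] = +4312.5565 N (tension)
  F[2-3] = -1764.6196 N (compression)
  Rx@0 = -5426.0000 N
  Ry@0 = -7113.4008 N
  Ry@2 = +10800.3108 N

3033.799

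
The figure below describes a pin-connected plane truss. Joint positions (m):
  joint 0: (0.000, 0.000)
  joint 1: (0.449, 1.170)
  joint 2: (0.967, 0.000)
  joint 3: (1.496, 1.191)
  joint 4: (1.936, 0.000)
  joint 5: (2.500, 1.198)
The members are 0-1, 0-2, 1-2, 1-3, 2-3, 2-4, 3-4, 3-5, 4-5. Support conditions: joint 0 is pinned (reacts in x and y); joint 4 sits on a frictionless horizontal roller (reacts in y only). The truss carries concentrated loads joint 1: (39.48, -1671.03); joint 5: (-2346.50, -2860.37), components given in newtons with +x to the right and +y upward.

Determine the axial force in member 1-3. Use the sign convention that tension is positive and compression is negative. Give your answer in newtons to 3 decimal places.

N=6 nodes, M=9 members, R=3 reactions → 2N=12, M+R=12
member 0 (0-1): L=1.2532, (cx,cy)=(0.3583,0.9336)
member 1 (0-2): L=0.9670, (cx,cy)=(1.0000,0.0000)
member 2 (1-2): L=1.2795, (cx,cy)=(0.4048,-0.9144)
member 3 (1-3): L=1.0472, (cx,cy)=(0.9998,0.0201)
member 4 (2-3): L=1.3032, (cx,cy)=(0.4059,0.9139)
member 5 (2-4): L=0.9690, (cx,cy)=(1.0000,0.0000)
member 6 (3-4): L=1.2697, (cx,cy)=(0.3465,-0.9380)
member 7 (3-5): L=1.0040, (cx,cy)=(1.0000,0.0070)
member 8 (4-5): L=1.3241, (cx,cy)=(0.4259,0.9048)
solve A·x = −loads:
  F[0-1] = -2011.9171 N (compression)
  F[0-2] = -1586.1826 N (compression)
  F[1-2] = +208.2052 N (tension)
  F[1-3] = -844.7756 N (compression)
  F[2-3] = -208.3155 N (compression)
  F[2-4] = -1417.3338 N (compression)
  F[3-4] = +213.5608 N (tension)
  F[3-5] = -1003.1989 N (compression)
  F[4-5] = -3153.7718 N (compression)
  Rx@0 = +2307.0200 N
  Ry@0 = +1878.3514 N
  Ry@4 = +2653.0486 N

-844.776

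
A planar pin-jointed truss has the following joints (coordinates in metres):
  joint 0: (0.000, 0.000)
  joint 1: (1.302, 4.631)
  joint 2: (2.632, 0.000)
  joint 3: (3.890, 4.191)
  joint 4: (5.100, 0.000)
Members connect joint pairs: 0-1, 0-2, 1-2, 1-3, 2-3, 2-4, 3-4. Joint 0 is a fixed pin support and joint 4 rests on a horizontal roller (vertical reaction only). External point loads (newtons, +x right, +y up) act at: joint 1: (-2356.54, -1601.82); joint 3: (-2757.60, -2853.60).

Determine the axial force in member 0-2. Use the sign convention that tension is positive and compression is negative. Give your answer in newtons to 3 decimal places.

-3349.694

N=5 nodes, M=7 members, R=3 reactions → 2N=10, M+R=10
member 0 (0-1): L=4.8105, (cx,cy)=(0.2707,0.9627)
member 1 (0-2): L=2.6320, (cx,cy)=(1.0000,0.0000)
member 2 (1-2): L=4.8182, (cx,cy)=(0.2760,-0.9611)
member 3 (1-3): L=2.6251, (cx,cy)=(0.9859,-0.1676)
member 4 (2-3): L=4.3757, (cx,cy)=(0.2875,0.9578)
member 5 (2-4): L=2.4680, (cx,cy)=(1.0000,0.0000)
member 6 (3-4): L=4.3622, (cx,cy)=(0.2774,-0.9608)
solve A·x = −loads:
  F[0-1] = -6519.1635 N (compression)
  F[0-2] = -3349.6940 N (compression)
  F[1-2] = +5002.4898 N (tension)
  F[1-3] = -800.0952 N (compression)
  F[2-3] = -5020.0645 N (compression)
  F[2-4] = -525.5819 N (compression)
  F[3-4] = +1894.7774 N (tension)
  Rx@0 = +5114.1400 N
  Ry@0 = +6275.8445 N
  Ry@4 = -1820.4245 N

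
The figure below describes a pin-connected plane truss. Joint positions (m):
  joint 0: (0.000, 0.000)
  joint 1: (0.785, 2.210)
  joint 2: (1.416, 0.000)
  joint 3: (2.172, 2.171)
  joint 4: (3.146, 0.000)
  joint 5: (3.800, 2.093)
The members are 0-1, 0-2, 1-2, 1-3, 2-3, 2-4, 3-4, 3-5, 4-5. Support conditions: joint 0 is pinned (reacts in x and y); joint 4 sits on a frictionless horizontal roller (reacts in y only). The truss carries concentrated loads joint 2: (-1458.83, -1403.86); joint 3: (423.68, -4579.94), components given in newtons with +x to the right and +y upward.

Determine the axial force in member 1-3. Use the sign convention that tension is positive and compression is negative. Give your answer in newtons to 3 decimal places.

-1226.138

N=6 nodes, M=9 members, R=3 reactions → 2N=12, M+R=12
member 0 (0-1): L=2.3453, (cx,cy)=(0.3347,0.9423)
member 1 (0-2): L=1.4160, (cx,cy)=(1.0000,0.0000)
member 2 (1-2): L=2.2983, (cx,cy)=(0.2745,-0.9616)
member 3 (1-3): L=1.3875, (cx,cy)=(0.9996,-0.0281)
member 4 (2-3): L=2.2989, (cx,cy)=(0.3289,0.9444)
member 5 (2-4): L=1.7300, (cx,cy)=(1.0000,0.0000)
member 6 (3-4): L=2.3795, (cx,cy)=(0.4093,-0.9124)
member 7 (3-5): L=1.6299, (cx,cy)=(0.9989,-0.0479)
member 8 (4-5): L=2.1928, (cx,cy)=(0.2982,0.9545)
solve A·x = −loads:
  F[0-1] = -2013.7144 N (compression)
  F[0-2] = -361.1291 N (compression)
  F[1-2] = +2009.2337 N (tension)
  F[1-3] = -1226.1379 N (compression)
  F[2-3] = -559.2723 N (compression)
  F[2-4] = +1833.2546 N (tension)
  F[3-4] = -4478.6341 N (compression)
  F[3-5] = +0.0000 N (tension)
  F[4-5] = -0.0000 N (compression)
  Rx@0 = +1035.1500 N
  Ry@0 = +1897.5620 N
  Ry@4 = +4086.2380 N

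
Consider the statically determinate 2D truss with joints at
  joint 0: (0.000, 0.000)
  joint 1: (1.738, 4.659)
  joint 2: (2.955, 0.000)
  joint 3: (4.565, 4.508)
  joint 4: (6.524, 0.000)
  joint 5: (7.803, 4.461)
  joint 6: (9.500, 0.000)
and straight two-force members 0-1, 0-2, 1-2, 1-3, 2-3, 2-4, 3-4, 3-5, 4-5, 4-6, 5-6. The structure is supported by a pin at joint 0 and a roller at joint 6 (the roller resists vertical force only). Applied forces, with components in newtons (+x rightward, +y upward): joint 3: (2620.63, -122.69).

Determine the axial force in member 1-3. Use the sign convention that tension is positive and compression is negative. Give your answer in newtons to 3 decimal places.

N=7 nodes, M=11 members, R=3 reactions → 2N=14, M+R=14
member 0 (0-1): L=4.9726, (cx,cy)=(0.3495,0.9369)
member 1 (0-2): L=2.9550, (cx,cy)=(1.0000,0.0000)
member 2 (1-2): L=4.8153, (cx,cy)=(0.2527,-0.9675)
member 3 (1-3): L=2.8310, (cx,cy)=(0.9986,-0.0533)
member 4 (2-3): L=4.7869, (cx,cy)=(0.3363,0.9417)
member 5 (2-4): L=3.5690, (cx,cy)=(1.0000,0.0000)
member 6 (3-4): L=4.9153, (cx,cy)=(0.3986,-0.9171)
member 7 (3-5): L=3.2383, (cx,cy)=(0.9999,-0.0145)
member 8 (4-5): L=4.6407, (cx,cy)=(0.2756,0.9613)
member 9 (4-6): L=2.9760, (cx,cy)=(1.0000,0.0000)
member 10 (5-6): L=4.7729, (cx,cy)=(0.3556,-0.9347)
solve A·x = −loads:
  F[0-1] = +1259.2427 N (tension)
  F[0-2] = +2180.5069 N (tension)
  F[1-2] = -1261.3067 N (compression)
  F[1-3] = +759.9808 N (tension)
  F[2-3] = +1295.8531 N (tension)
  F[2-4] = +1425.8884 N (tension)
  F[3-4] = -1406.4888 N (compression)
  F[3-5] = -865.4164 N (compression)
  F[4-5] = +1341.9241 N (tension)
  F[4-6] = +495.4866 N (tension)
  F[5-6] = -1393.5741 N (compression)
  Rx@0 = -2620.6300 N
  Ry@0 = -1179.8237 N
  Ry@6 = +1302.5137 N

759.981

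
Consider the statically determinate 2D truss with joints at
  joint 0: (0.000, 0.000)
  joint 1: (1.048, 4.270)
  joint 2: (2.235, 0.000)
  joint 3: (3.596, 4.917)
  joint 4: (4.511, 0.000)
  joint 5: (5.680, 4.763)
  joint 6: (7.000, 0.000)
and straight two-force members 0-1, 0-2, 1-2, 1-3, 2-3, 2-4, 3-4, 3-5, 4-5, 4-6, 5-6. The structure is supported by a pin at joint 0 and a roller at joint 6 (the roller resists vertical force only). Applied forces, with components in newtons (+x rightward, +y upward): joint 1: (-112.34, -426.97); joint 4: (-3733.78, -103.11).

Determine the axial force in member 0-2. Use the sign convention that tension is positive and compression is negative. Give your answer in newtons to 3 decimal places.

N=7 nodes, M=11 members, R=3 reactions → 2N=14, M+R=14
member 0 (0-1): L=4.3967, (cx,cy)=(0.2384,0.9712)
member 1 (0-2): L=2.2350, (cx,cy)=(1.0000,0.0000)
member 2 (1-2): L=4.4319, (cx,cy)=(0.2678,-0.9635)
member 3 (1-3): L=2.6289, (cx,cy)=(0.9692,0.2461)
member 4 (2-3): L=5.1019, (cx,cy)=(0.2668,0.9638)
member 5 (2-4): L=2.2760, (cx,cy)=(1.0000,0.0000)
member 6 (3-4): L=5.0014, (cx,cy)=(0.1829,-0.9831)
member 7 (3-5): L=2.0897, (cx,cy)=(0.9973,-0.0737)
member 8 (4-5): L=4.9044, (cx,cy)=(0.2384,0.9712)
member 9 (4-6): L=2.4890, (cx,cy)=(1.0000,0.0000)
member 10 (5-6): L=4.9425, (cx,cy)=(0.2671,-0.9637)
solve A·x = −loads:
  F[0-1] = -482.1334 N (compression)
  F[0-2] = -3731.1991 N (compression)
  F[1-2] = +39.3723 N (tension)
  F[1-3] = -13.5425 N (compression)
  F[2-3] = -39.3602 N (compression)
  F[2-4] = -3710.1541 N (compression)
  F[3-4] = +44.3612 N (tension)
  F[3-5] = -31.8282 N (compression)
  F[4-5] = +61.2633 N (tension)
  F[4-6] = +17.1390 N (tension)
  F[5-6] = -64.1741 N (compression)
  Rx@0 = +3846.1200 N
  Ry@0 = +468.2369 N
  Ry@6 = +61.8431 N

-3731.199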